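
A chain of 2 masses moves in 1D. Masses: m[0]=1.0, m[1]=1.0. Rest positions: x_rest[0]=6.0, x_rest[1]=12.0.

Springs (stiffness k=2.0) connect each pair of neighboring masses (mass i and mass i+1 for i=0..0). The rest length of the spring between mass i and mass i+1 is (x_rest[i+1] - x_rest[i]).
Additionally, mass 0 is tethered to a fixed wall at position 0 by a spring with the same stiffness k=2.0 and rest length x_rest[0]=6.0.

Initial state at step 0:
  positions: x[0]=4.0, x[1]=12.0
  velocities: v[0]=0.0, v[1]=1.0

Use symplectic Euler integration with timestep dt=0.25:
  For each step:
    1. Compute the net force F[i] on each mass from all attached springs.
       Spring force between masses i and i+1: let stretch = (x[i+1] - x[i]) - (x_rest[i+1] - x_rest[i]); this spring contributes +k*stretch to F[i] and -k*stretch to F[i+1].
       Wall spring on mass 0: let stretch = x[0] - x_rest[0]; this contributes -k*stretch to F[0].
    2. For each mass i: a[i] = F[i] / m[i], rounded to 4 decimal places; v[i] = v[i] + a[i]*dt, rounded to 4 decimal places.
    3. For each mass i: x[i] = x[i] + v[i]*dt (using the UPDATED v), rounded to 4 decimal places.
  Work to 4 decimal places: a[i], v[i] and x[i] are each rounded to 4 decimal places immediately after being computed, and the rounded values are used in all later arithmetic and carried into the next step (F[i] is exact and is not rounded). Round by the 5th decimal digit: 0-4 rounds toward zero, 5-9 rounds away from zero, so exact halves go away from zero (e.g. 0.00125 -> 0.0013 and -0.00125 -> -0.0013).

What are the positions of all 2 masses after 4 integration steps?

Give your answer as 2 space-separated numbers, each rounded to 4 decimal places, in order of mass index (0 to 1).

Step 0: x=[4.0000 12.0000] v=[0.0000 1.0000]
Step 1: x=[4.5000 12.0000] v=[2.0000 0.0000]
Step 2: x=[5.3750 11.8125] v=[3.5000 -0.7500]
Step 3: x=[6.3828 11.5703] v=[4.0313 -0.9688]
Step 4: x=[7.2412 11.4297] v=[3.4337 -0.5626]

Answer: 7.2412 11.4297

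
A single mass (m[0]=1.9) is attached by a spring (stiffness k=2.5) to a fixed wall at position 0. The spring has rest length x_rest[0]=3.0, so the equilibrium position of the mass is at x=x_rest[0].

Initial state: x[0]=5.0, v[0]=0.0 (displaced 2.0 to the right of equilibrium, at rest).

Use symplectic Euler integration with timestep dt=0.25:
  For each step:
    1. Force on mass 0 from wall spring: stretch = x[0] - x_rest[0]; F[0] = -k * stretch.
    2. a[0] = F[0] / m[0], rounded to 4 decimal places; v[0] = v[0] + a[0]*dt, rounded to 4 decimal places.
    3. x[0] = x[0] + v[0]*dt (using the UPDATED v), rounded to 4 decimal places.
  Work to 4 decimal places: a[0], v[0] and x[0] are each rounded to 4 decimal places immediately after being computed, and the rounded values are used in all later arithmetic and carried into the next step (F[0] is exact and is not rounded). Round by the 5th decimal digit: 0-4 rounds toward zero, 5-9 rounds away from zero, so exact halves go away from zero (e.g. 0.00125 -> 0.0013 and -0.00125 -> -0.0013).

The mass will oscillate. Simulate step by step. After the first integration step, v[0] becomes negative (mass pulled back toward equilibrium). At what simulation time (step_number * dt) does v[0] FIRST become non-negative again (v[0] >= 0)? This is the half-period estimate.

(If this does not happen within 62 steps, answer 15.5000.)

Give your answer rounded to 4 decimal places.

Answer: 2.7500

Derivation:
Step 0: x=[5.0000] v=[0.0000]
Step 1: x=[4.8355] v=[-0.6579]
Step 2: x=[4.5201] v=[-1.2617]
Step 3: x=[4.0797] v=[-1.7617]
Step 4: x=[3.5505] v=[-2.1169]
Step 5: x=[2.9760] v=[-2.2980]
Step 6: x=[2.4035] v=[-2.2901]
Step 7: x=[1.8800] v=[-2.0939]
Step 8: x=[1.4486] v=[-1.7255]
Step 9: x=[1.1448] v=[-1.2152]
Step 10: x=[0.9936] v=[-0.6049]
Step 11: x=[1.0074] v=[0.0551]
First v>=0 after going negative at step 11, time=2.7500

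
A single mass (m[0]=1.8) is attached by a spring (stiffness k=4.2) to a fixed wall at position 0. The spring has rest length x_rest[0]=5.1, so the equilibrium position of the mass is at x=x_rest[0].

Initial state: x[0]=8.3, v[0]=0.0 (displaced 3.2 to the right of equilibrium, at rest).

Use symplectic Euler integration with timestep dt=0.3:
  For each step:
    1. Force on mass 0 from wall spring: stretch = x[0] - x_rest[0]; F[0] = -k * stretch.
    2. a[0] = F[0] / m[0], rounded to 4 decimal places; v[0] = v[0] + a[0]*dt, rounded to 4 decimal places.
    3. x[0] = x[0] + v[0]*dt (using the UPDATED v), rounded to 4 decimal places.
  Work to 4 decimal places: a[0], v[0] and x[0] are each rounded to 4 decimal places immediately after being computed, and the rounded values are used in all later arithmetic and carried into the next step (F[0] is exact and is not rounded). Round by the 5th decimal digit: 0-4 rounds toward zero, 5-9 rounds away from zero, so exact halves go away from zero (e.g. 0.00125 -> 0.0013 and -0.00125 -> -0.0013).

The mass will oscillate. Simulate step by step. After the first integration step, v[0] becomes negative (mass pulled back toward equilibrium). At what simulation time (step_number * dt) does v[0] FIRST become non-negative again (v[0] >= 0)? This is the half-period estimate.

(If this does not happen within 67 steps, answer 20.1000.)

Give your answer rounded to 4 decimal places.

Step 0: x=[8.3000] v=[0.0000]
Step 1: x=[7.6280] v=[-2.2400]
Step 2: x=[6.4251] v=[-4.0096]
Step 3: x=[4.9439] v=[-4.9372]
Step 4: x=[3.4955] v=[-4.8279]
Step 5: x=[2.3841] v=[-3.7048]
Step 6: x=[1.8430] v=[-1.8037]
Step 7: x=[1.9859] v=[0.4762]
First v>=0 after going negative at step 7, time=2.1000

Answer: 2.1000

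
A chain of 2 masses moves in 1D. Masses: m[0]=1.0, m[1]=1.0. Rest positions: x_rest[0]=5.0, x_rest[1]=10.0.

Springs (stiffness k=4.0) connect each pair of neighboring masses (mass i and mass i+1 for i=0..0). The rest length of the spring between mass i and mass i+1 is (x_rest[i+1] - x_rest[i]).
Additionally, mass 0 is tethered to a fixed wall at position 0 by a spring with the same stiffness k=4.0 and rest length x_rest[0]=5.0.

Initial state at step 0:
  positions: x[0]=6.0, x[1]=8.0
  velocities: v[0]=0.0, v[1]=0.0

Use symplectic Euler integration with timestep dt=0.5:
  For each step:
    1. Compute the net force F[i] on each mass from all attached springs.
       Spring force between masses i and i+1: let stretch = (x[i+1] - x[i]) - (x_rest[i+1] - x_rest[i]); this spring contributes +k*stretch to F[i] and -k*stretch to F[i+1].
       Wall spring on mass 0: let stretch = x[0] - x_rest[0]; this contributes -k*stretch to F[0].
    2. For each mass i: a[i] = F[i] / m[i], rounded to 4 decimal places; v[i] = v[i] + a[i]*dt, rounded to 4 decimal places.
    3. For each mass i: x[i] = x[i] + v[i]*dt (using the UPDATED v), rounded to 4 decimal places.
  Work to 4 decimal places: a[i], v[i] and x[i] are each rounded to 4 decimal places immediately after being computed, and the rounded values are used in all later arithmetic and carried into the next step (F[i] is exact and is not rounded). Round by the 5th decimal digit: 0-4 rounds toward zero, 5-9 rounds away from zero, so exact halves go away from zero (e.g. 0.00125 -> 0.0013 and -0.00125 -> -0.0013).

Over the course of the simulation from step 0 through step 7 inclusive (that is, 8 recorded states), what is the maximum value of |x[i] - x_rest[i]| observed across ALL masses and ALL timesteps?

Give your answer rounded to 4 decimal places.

Step 0: x=[6.0000 8.0000] v=[0.0000 0.0000]
Step 1: x=[2.0000 11.0000] v=[-8.0000 6.0000]
Step 2: x=[5.0000 10.0000] v=[6.0000 -2.0000]
Step 3: x=[8.0000 9.0000] v=[6.0000 -2.0000]
Step 4: x=[4.0000 12.0000] v=[-8.0000 6.0000]
Step 5: x=[4.0000 12.0000] v=[0.0000 0.0000]
Step 6: x=[8.0000 9.0000] v=[8.0000 -6.0000]
Step 7: x=[5.0000 10.0000] v=[-6.0000 2.0000]
Max displacement = 3.0000

Answer: 3.0000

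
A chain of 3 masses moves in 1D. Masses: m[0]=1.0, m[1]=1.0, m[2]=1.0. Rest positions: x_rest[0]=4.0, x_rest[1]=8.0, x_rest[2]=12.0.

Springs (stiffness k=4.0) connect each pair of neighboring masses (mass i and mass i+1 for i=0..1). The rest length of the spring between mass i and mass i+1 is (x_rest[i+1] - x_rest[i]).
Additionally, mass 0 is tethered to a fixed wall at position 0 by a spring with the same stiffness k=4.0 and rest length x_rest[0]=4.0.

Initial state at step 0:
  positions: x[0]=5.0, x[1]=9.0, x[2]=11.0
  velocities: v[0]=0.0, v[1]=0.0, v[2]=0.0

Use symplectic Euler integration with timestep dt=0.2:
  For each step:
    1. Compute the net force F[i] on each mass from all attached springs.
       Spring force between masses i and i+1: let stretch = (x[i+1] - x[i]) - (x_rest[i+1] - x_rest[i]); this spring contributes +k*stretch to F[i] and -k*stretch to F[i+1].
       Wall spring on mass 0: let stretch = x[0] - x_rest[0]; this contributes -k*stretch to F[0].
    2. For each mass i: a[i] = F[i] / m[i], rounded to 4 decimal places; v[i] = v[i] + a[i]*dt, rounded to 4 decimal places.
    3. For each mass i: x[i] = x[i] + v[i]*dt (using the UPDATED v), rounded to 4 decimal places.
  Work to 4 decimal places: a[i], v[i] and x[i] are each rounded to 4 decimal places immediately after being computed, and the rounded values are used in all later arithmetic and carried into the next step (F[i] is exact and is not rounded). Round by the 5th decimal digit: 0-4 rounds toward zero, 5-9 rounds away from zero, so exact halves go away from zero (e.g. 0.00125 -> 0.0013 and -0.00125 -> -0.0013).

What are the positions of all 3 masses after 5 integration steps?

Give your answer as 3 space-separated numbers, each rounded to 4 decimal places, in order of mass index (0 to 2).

Step 0: x=[5.0000 9.0000 11.0000] v=[0.0000 0.0000 0.0000]
Step 1: x=[4.8400 8.6800 11.3200] v=[-0.8000 -1.6000 1.6000]
Step 2: x=[4.5200 8.1680 11.8576] v=[-1.6000 -2.5600 2.6880]
Step 3: x=[4.0605 7.6627 12.4449] v=[-2.2976 -2.5267 2.9363]
Step 4: x=[3.5277 7.3462 12.9070] v=[-2.6642 -1.5827 2.3105]
Step 5: x=[3.0414 7.3084 13.1194] v=[-2.4316 -0.1889 1.0619]

Answer: 3.0414 7.3084 13.1194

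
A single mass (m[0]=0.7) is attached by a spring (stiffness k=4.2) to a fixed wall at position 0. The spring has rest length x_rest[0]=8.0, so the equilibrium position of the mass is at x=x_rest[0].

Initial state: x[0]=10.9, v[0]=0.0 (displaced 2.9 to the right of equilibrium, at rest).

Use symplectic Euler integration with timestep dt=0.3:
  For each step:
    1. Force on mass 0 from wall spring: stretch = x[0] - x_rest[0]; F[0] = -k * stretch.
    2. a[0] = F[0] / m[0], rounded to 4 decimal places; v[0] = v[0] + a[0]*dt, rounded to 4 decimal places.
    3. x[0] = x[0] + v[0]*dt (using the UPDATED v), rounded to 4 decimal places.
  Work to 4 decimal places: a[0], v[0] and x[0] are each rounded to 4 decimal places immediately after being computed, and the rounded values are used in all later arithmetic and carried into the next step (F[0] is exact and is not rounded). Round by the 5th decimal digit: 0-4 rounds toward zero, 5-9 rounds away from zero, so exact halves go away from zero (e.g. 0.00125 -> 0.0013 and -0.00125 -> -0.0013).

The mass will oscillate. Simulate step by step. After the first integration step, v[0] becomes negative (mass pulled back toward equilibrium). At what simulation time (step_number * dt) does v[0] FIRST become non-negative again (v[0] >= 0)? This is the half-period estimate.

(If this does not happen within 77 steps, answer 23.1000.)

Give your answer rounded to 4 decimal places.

Answer: 1.5000

Derivation:
Step 0: x=[10.9000] v=[0.0000]
Step 1: x=[9.3340] v=[-5.2200]
Step 2: x=[7.0476] v=[-7.6212]
Step 3: x=[5.2755] v=[-5.9069]
Step 4: x=[4.9747] v=[-1.0028]
Step 5: x=[6.3075] v=[4.4427]
First v>=0 after going negative at step 5, time=1.5000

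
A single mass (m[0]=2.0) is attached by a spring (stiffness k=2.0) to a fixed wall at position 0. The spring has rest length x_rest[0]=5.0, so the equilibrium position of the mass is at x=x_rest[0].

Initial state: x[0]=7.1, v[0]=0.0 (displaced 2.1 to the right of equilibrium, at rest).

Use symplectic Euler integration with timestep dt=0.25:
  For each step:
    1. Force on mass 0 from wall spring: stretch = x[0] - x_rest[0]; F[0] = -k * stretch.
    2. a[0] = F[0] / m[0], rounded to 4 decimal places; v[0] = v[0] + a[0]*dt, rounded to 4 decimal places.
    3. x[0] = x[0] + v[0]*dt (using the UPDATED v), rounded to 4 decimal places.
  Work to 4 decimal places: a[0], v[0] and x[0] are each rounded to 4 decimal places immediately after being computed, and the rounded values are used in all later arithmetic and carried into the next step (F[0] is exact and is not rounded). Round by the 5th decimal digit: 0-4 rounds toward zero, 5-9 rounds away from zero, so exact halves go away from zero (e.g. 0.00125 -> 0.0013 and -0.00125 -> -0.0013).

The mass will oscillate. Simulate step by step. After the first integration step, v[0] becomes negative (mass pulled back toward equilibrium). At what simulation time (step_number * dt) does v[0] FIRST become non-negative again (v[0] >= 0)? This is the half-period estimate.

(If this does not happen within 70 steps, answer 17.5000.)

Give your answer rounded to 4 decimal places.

Answer: 3.2500

Derivation:
Step 0: x=[7.1000] v=[0.0000]
Step 1: x=[6.9688] v=[-0.5250]
Step 2: x=[6.7145] v=[-1.0172]
Step 3: x=[6.3531] v=[-1.4458]
Step 4: x=[5.9071] v=[-1.7841]
Step 5: x=[5.4044] v=[-2.0109]
Step 6: x=[4.8764] v=[-2.1120]
Step 7: x=[4.3561] v=[-2.0811]
Step 8: x=[3.8761] v=[-1.9201]
Step 9: x=[3.4663] v=[-1.6391]
Step 10: x=[3.1524] v=[-1.2557]
Step 11: x=[2.9540] v=[-0.7938]
Step 12: x=[2.8834] v=[-0.2823]
Step 13: x=[2.9451] v=[0.2469]
First v>=0 after going negative at step 13, time=3.2500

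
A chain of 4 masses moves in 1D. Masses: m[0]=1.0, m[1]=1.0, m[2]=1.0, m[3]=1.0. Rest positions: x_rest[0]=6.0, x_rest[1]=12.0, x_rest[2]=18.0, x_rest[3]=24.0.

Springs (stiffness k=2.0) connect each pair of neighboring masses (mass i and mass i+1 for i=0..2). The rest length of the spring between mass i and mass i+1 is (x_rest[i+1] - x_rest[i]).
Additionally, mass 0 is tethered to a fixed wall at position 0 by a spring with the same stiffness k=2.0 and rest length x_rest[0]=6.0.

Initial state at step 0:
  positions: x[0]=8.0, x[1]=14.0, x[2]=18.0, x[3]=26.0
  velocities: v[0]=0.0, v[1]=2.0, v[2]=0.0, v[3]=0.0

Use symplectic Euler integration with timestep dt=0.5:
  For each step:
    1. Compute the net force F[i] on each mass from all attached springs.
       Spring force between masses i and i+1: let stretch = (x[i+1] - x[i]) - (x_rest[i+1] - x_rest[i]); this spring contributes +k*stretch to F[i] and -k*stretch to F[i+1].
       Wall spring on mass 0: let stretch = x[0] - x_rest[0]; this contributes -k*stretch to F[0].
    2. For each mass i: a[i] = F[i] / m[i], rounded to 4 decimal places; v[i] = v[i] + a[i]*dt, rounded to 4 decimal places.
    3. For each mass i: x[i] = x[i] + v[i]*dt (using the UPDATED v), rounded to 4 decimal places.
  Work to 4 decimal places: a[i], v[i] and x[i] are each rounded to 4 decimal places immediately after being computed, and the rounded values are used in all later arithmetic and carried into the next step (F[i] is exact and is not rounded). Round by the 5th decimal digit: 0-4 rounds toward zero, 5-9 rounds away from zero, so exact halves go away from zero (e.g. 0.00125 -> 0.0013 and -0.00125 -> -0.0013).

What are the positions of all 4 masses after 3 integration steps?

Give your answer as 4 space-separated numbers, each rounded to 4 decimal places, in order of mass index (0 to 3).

Answer: 5.7500 13.2500 20.5000 25.5000

Derivation:
Step 0: x=[8.0000 14.0000 18.0000 26.0000] v=[0.0000 2.0000 0.0000 0.0000]
Step 1: x=[7.0000 14.0000 20.0000 25.0000] v=[-2.0000 0.0000 4.0000 -2.0000]
Step 2: x=[6.0000 13.5000 21.5000 24.5000] v=[-2.0000 -1.0000 3.0000 -1.0000]
Step 3: x=[5.7500 13.2500 20.5000 25.5000] v=[-0.5000 -0.5000 -2.0000 2.0000]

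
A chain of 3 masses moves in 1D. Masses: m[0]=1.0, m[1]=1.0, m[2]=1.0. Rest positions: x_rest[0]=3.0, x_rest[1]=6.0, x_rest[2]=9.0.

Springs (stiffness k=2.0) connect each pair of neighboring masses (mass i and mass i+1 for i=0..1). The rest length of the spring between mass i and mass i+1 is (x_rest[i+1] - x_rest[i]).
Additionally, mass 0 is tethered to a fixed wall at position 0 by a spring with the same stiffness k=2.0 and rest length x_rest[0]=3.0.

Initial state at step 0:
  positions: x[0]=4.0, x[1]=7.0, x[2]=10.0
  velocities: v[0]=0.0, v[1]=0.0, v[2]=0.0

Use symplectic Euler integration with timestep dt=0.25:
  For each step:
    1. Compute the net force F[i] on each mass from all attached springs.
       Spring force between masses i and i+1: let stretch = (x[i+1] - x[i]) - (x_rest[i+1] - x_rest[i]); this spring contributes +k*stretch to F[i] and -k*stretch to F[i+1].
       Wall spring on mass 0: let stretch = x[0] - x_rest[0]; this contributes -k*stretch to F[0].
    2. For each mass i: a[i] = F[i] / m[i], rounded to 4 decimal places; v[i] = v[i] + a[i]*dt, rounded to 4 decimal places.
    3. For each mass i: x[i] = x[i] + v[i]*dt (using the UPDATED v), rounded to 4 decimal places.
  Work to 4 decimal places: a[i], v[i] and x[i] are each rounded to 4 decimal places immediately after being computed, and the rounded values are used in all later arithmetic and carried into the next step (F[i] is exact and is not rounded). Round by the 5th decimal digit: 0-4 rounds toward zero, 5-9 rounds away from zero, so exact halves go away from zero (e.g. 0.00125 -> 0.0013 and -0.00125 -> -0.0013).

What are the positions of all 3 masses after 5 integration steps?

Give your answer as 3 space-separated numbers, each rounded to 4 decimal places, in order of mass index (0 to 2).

Answer: 2.9748 6.6426 9.9558

Derivation:
Step 0: x=[4.0000 7.0000 10.0000] v=[0.0000 0.0000 0.0000]
Step 1: x=[3.8750 7.0000 10.0000] v=[-0.5000 0.0000 0.0000]
Step 2: x=[3.6563 6.9844 10.0000] v=[-0.8750 -0.0625 0.0000]
Step 3: x=[3.3965 6.9297 9.9981] v=[-1.0391 -0.2188 -0.0078]
Step 4: x=[3.1538 6.8169 9.9876] v=[-0.9708 -0.4512 -0.0420]
Step 5: x=[2.9748 6.6426 9.9558] v=[-0.7162 -0.6974 -0.1274]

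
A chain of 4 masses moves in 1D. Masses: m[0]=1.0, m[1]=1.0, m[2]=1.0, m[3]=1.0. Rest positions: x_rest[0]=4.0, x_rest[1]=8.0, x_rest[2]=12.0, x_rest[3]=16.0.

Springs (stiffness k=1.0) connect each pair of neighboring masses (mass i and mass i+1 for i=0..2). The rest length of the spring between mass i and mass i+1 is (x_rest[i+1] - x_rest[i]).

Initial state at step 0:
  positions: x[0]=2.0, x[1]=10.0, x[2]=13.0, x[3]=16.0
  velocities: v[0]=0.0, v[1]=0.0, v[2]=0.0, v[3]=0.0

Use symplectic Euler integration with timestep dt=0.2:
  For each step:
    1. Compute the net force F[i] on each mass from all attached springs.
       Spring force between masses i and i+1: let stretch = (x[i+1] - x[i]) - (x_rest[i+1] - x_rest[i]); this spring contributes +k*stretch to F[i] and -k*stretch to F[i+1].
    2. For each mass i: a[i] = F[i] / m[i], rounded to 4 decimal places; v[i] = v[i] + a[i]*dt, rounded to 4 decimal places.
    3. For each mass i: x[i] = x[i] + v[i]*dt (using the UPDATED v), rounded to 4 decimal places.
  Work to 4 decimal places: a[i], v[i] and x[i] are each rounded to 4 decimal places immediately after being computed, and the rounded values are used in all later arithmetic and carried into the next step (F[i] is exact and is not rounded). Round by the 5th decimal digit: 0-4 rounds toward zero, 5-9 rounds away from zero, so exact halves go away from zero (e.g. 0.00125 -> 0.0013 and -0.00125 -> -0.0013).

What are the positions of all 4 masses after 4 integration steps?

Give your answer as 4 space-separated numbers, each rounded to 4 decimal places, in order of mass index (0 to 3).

Step 0: x=[2.0000 10.0000 13.0000 16.0000] v=[0.0000 0.0000 0.0000 0.0000]
Step 1: x=[2.1600 9.8000 13.0000 16.0400] v=[0.8000 -1.0000 0.0000 0.2000]
Step 2: x=[2.4656 9.4224 12.9936 16.1184] v=[1.5280 -1.8880 -0.0320 0.3920]
Step 3: x=[2.8895 8.9094 12.9693 16.2318] v=[2.1194 -2.5651 -0.1213 0.5670]
Step 4: x=[3.3942 8.3180 12.9131 16.3747] v=[2.5234 -2.9571 -0.2808 0.7145]

Answer: 3.3942 8.3180 12.9131 16.3747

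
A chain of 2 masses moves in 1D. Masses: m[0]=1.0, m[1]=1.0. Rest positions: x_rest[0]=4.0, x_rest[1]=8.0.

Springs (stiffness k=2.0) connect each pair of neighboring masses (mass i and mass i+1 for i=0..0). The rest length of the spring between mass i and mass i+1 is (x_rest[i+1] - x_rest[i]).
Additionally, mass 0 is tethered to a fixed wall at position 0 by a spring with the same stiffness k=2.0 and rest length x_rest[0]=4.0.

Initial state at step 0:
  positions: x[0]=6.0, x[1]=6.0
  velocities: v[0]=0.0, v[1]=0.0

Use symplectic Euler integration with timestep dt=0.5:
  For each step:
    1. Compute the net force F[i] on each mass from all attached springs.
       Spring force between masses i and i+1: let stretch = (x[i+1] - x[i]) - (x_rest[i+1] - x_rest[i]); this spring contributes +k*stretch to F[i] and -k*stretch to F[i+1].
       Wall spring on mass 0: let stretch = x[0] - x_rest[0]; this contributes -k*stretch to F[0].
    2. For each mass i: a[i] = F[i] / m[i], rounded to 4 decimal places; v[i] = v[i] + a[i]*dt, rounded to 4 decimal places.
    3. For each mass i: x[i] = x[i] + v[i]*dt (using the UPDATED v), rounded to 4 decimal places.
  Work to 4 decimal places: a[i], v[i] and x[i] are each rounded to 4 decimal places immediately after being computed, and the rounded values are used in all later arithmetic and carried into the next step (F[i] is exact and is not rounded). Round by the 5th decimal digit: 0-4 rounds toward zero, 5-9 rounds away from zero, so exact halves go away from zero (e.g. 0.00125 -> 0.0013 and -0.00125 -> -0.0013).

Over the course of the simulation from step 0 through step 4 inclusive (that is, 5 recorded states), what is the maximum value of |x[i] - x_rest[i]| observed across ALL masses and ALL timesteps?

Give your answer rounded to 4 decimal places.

Step 0: x=[6.0000 6.0000] v=[0.0000 0.0000]
Step 1: x=[3.0000 8.0000] v=[-6.0000 4.0000]
Step 2: x=[1.0000 9.5000] v=[-4.0000 3.0000]
Step 3: x=[2.7500 8.7500] v=[3.5000 -1.5000]
Step 4: x=[6.1250 7.0000] v=[6.7500 -3.5000]
Max displacement = 3.0000

Answer: 3.0000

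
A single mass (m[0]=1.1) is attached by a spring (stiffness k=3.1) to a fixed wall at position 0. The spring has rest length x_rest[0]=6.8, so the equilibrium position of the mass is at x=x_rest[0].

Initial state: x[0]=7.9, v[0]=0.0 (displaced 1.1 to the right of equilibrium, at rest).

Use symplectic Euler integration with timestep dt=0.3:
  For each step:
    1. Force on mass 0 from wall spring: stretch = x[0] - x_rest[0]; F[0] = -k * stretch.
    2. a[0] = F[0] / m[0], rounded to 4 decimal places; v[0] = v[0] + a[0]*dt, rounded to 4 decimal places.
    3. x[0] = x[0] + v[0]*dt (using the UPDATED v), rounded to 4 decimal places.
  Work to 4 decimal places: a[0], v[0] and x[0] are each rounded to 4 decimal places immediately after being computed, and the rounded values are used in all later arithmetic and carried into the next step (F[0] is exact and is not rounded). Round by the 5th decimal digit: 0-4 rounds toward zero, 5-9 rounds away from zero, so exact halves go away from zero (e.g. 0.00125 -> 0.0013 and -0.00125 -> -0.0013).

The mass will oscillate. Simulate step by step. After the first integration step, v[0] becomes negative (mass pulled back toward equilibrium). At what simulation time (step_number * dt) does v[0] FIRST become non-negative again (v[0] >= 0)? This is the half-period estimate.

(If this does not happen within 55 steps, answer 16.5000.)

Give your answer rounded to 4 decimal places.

Step 0: x=[7.9000] v=[0.0000]
Step 1: x=[7.6210] v=[-0.9300]
Step 2: x=[7.1338] v=[-1.6241]
Step 3: x=[6.5619] v=[-1.9063]
Step 4: x=[6.0504] v=[-1.7050]
Step 5: x=[5.7290] v=[-1.0713]
Step 6: x=[5.6793] v=[-0.1658]
Step 7: x=[5.9138] v=[0.7817]
First v>=0 after going negative at step 7, time=2.1000

Answer: 2.1000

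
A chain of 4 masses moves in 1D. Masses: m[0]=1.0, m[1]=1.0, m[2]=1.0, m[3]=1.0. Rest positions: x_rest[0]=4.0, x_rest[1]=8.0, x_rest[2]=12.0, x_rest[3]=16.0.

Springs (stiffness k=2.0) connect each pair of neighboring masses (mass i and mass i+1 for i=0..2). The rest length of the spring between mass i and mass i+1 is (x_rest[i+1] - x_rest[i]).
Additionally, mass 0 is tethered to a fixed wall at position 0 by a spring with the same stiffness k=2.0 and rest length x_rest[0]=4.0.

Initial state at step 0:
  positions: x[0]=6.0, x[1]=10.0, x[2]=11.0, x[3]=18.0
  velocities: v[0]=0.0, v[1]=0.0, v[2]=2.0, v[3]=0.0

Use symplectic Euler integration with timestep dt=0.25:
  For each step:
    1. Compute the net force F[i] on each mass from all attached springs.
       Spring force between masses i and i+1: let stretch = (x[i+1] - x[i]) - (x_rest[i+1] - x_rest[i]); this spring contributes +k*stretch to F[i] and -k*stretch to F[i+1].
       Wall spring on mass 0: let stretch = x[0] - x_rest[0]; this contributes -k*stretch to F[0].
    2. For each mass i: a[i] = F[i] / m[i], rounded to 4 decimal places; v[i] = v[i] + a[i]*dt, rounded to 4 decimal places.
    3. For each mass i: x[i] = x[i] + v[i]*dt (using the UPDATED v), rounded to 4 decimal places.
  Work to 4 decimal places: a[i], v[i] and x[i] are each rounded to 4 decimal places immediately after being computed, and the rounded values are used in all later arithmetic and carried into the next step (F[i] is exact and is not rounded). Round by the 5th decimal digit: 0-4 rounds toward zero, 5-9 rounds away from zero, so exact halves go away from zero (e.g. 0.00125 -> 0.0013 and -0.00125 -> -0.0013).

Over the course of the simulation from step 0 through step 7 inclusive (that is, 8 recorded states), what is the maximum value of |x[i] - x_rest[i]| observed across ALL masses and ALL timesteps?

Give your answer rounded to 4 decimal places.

Answer: 4.0035

Derivation:
Step 0: x=[6.0000 10.0000 11.0000 18.0000] v=[0.0000 0.0000 2.0000 0.0000]
Step 1: x=[5.7500 9.6250 12.2500 17.6250] v=[-1.0000 -1.5000 5.0000 -1.5000]
Step 2: x=[5.2656 9.0938 13.8438 17.0781] v=[-1.9375 -2.1250 6.3750 -2.1875]
Step 3: x=[4.6016 8.6778 15.2481 16.6269] v=[-2.6562 -1.6641 5.6172 -1.8047]
Step 4: x=[3.8719 8.5735 16.0035 16.5034] v=[-2.9189 -0.4171 3.0215 -0.4941]
Step 5: x=[3.2459 8.8103 15.8926 16.8174] v=[-2.5041 0.9471 -0.4436 1.2560]
Step 6: x=[2.9097 9.2368 15.0120 17.5158] v=[-1.3449 1.7061 -3.5224 2.7936]
Step 7: x=[3.0007 9.5944 13.7225 18.4012] v=[0.3638 1.4302 -5.1581 3.5417]
Max displacement = 4.0035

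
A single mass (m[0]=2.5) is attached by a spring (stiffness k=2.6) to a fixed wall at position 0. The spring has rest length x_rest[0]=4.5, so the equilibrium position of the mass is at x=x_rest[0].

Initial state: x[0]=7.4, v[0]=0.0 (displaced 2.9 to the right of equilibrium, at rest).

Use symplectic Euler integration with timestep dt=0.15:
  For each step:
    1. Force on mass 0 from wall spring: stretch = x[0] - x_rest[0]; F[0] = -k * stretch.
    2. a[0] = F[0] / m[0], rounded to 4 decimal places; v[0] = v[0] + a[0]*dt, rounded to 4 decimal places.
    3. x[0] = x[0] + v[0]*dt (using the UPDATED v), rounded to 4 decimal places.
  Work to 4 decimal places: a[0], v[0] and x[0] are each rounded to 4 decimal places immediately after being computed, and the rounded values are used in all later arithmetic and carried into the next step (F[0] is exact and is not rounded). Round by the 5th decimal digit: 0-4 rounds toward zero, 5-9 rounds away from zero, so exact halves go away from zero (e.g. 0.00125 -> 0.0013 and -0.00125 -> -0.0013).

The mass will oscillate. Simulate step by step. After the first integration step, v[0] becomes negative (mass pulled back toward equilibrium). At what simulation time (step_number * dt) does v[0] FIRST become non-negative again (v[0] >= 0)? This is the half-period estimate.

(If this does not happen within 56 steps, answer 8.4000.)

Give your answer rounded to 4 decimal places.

Step 0: x=[7.4000] v=[0.0000]
Step 1: x=[7.3321] v=[-0.4524]
Step 2: x=[7.1980] v=[-0.8942]
Step 3: x=[7.0007] v=[-1.3151]
Step 4: x=[6.7449] v=[-1.7052]
Step 5: x=[6.4366] v=[-2.0554]
Step 6: x=[6.0830] v=[-2.3575]
Step 7: x=[5.6923] v=[-2.6044]
Step 8: x=[5.2737] v=[-2.7904]
Step 9: x=[4.8370] v=[-2.9111]
Step 10: x=[4.3924] v=[-2.9637]
Step 11: x=[3.9504] v=[-2.9469]
Step 12: x=[3.5212] v=[-2.8612]
Step 13: x=[3.1149] v=[-2.7085]
Step 14: x=[2.7410] v=[-2.4924]
Step 15: x=[2.4083] v=[-2.2180]
Step 16: x=[2.1245] v=[-1.8917]
Step 17: x=[1.8963] v=[-1.5211]
Step 18: x=[1.7291] v=[-1.1149]
Step 19: x=[1.6267] v=[-0.6826]
Step 20: x=[1.5915] v=[-0.2344]
Step 21: x=[1.6244] v=[0.2193]
First v>=0 after going negative at step 21, time=3.1500

Answer: 3.1500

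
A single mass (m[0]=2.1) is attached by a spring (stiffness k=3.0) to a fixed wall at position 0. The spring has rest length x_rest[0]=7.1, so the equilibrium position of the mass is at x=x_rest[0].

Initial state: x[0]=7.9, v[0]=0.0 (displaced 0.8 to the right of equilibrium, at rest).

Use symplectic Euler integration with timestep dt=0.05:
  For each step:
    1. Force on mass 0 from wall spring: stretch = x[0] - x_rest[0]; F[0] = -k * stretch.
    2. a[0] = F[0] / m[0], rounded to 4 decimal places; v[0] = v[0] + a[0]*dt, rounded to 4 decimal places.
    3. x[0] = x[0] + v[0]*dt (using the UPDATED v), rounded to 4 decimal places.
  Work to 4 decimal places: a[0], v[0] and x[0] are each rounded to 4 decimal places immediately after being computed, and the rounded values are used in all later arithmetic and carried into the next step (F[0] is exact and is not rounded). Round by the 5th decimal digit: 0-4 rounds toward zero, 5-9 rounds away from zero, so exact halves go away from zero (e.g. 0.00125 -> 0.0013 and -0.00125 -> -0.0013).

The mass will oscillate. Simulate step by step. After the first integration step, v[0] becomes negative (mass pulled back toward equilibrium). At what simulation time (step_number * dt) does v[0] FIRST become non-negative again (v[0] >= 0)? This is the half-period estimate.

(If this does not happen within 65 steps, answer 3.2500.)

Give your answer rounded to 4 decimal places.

Step 0: x=[7.9000] v=[0.0000]
Step 1: x=[7.8971] v=[-0.0571]
Step 2: x=[7.8914] v=[-0.1140]
Step 3: x=[7.8829] v=[-0.1705]
Step 4: x=[7.8716] v=[-0.2264]
Step 5: x=[7.8575] v=[-0.2815]
Step 6: x=[7.8407] v=[-0.3356]
Step 7: x=[7.8213] v=[-0.3885]
Step 8: x=[7.7993] v=[-0.4400]
Step 9: x=[7.7748] v=[-0.4900]
Step 10: x=[7.7479] v=[-0.5382]
Step 11: x=[7.7187] v=[-0.5845]
Step 12: x=[7.6873] v=[-0.6287]
Step 13: x=[7.6538] v=[-0.6707]
Step 14: x=[7.6183] v=[-0.7103]
Step 15: x=[7.5809] v=[-0.7473]
Step 16: x=[7.5418] v=[-0.7817]
Step 17: x=[7.5011] v=[-0.8133]
Step 18: x=[7.4590] v=[-0.8420]
Step 19: x=[7.4156] v=[-0.8676]
Step 20: x=[7.3711] v=[-0.8901]
Step 21: x=[7.3256] v=[-0.9095]
Step 22: x=[7.2793] v=[-0.9256]
Step 23: x=[7.2324] v=[-0.9384]
Step 24: x=[7.1850] v=[-0.9479]
Step 25: x=[7.1373] v=[-0.9540]
Step 26: x=[7.0895] v=[-0.9567]
Step 27: x=[7.0417] v=[-0.9560]
Step 28: x=[6.9941] v=[-0.9518]
Step 29: x=[6.9469] v=[-0.9442]
Step 30: x=[6.9002] v=[-0.9333]
Step 31: x=[6.8543] v=[-0.9190]
Step 32: x=[6.8092] v=[-0.9015]
Step 33: x=[6.7652] v=[-0.8807]
Step 34: x=[6.7224] v=[-0.8568]
Step 35: x=[6.6809] v=[-0.8298]
Step 36: x=[6.6409] v=[-0.7999]
Step 37: x=[6.6025] v=[-0.7671]
Step 38: x=[6.5659] v=[-0.7316]
Step 39: x=[6.5312] v=[-0.6935]
Step 40: x=[6.4986] v=[-0.6529]
Step 41: x=[6.4681] v=[-0.6099]
Step 42: x=[6.4399] v=[-0.5648]
Step 43: x=[6.4140] v=[-0.5177]
Step 44: x=[6.3906] v=[-0.4687]
Step 45: x=[6.3697] v=[-0.4180]
Step 46: x=[6.3514] v=[-0.3658]
Step 47: x=[6.3358] v=[-0.3123]
Step 48: x=[6.3229] v=[-0.2577]
Step 49: x=[6.3128] v=[-0.2022]
Step 50: x=[6.3055] v=[-0.1460]
Step 51: x=[6.3010] v=[-0.0893]
Step 52: x=[6.2994] v=[-0.0322]
Step 53: x=[6.3007] v=[0.0250]
First v>=0 after going negative at step 53, time=2.6500

Answer: 2.6500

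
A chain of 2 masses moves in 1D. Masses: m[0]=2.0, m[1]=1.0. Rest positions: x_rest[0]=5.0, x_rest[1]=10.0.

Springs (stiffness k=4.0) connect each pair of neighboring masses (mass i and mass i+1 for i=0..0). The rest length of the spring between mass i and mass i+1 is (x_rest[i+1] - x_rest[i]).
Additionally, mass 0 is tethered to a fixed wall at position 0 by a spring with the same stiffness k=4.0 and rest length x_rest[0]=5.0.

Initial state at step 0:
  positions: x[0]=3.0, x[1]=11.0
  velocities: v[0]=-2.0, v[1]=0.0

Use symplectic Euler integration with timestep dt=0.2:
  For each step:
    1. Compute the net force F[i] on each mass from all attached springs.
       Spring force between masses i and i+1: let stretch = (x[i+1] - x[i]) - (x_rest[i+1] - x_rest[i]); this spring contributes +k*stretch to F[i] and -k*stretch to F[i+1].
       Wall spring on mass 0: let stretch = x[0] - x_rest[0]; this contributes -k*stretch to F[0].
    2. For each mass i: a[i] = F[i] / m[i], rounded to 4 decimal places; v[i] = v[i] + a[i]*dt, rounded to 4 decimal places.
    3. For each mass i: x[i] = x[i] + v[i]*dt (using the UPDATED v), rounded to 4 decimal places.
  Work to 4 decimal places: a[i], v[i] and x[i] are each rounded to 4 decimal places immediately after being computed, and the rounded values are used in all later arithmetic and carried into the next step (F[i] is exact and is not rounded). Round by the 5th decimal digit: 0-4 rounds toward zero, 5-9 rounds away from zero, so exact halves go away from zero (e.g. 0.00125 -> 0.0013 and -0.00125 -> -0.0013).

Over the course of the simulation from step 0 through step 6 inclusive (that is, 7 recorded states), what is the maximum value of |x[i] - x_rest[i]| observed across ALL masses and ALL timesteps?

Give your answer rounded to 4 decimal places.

Step 0: x=[3.0000 11.0000] v=[-2.0000 0.0000]
Step 1: x=[3.0000 10.5200] v=[0.0000 -2.4000]
Step 2: x=[3.3616 9.6368] v=[1.8080 -4.4160]
Step 3: x=[3.9563 8.5496] v=[2.9734 -5.4362]
Step 4: x=[4.6019 7.5274] v=[3.2282 -5.1108]
Step 5: x=[5.1134 6.8372] v=[2.5576 -3.4512]
Step 6: x=[5.3538 6.6712] v=[1.2018 -0.8302]
Max displacement = 3.3288

Answer: 3.3288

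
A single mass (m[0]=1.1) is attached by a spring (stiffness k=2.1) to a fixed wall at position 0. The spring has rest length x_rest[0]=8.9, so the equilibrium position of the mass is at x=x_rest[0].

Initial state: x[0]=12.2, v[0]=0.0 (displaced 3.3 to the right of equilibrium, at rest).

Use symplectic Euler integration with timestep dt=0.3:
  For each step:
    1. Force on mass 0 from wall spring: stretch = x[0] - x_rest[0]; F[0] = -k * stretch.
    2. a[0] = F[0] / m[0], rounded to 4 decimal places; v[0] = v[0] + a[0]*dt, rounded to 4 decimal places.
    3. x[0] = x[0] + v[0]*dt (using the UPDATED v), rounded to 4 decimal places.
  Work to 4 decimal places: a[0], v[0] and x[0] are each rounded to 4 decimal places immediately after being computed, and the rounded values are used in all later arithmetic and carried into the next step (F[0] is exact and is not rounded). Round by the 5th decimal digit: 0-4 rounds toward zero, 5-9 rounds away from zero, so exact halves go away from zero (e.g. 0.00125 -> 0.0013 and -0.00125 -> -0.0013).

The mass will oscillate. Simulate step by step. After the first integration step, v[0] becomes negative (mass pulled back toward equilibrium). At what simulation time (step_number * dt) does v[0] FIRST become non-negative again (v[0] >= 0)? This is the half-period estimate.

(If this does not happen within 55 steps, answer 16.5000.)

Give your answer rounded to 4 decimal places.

Step 0: x=[12.2000] v=[0.0000]
Step 1: x=[11.6330] v=[-1.8900]
Step 2: x=[10.5964] v=[-3.4553]
Step 3: x=[9.2683] v=[-4.4269]
Step 4: x=[7.8770] v=[-4.6378]
Step 5: x=[6.6614] v=[-4.0519]
Step 6: x=[5.8305] v=[-2.7698]
Step 7: x=[5.5270] v=[-1.0118]
Step 8: x=[5.8030] v=[0.9200]
First v>=0 after going negative at step 8, time=2.4000

Answer: 2.4000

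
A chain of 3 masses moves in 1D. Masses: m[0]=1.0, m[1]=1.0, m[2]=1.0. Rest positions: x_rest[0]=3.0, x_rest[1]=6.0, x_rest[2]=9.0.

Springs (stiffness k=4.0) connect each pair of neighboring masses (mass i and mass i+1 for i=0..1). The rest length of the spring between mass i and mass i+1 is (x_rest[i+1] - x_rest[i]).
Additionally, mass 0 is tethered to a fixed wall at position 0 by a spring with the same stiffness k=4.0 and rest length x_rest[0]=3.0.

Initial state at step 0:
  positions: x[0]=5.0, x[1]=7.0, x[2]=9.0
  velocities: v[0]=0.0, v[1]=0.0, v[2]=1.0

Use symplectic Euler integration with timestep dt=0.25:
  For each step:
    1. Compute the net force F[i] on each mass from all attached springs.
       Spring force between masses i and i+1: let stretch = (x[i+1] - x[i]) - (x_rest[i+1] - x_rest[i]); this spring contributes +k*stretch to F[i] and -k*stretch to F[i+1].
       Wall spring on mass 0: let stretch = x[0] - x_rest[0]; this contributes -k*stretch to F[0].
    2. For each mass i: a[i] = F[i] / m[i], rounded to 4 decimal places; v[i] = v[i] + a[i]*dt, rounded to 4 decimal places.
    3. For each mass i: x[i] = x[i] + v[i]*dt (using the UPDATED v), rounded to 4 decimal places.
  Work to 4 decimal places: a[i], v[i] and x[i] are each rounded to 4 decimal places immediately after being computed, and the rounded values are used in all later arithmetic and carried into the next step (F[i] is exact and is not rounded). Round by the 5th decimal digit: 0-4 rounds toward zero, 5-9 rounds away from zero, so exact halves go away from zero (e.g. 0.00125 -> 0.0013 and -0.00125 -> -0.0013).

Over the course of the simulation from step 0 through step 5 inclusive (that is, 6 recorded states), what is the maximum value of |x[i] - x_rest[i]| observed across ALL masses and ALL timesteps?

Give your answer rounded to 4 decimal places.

Answer: 2.0352

Derivation:
Step 0: x=[5.0000 7.0000 9.0000] v=[0.0000 0.0000 1.0000]
Step 1: x=[4.2500 7.0000 9.5000] v=[-3.0000 0.0000 2.0000]
Step 2: x=[3.1250 6.9375 10.1250] v=[-4.5000 -0.2500 2.5000]
Step 3: x=[2.1719 6.7188 10.7031] v=[-3.8125 -0.8750 2.3125]
Step 4: x=[1.8125 6.3594 11.0352] v=[-1.4375 -1.4376 1.3282]
Step 5: x=[2.1367 6.0322 10.9483] v=[1.2969 -1.3087 -0.3476]
Max displacement = 2.0352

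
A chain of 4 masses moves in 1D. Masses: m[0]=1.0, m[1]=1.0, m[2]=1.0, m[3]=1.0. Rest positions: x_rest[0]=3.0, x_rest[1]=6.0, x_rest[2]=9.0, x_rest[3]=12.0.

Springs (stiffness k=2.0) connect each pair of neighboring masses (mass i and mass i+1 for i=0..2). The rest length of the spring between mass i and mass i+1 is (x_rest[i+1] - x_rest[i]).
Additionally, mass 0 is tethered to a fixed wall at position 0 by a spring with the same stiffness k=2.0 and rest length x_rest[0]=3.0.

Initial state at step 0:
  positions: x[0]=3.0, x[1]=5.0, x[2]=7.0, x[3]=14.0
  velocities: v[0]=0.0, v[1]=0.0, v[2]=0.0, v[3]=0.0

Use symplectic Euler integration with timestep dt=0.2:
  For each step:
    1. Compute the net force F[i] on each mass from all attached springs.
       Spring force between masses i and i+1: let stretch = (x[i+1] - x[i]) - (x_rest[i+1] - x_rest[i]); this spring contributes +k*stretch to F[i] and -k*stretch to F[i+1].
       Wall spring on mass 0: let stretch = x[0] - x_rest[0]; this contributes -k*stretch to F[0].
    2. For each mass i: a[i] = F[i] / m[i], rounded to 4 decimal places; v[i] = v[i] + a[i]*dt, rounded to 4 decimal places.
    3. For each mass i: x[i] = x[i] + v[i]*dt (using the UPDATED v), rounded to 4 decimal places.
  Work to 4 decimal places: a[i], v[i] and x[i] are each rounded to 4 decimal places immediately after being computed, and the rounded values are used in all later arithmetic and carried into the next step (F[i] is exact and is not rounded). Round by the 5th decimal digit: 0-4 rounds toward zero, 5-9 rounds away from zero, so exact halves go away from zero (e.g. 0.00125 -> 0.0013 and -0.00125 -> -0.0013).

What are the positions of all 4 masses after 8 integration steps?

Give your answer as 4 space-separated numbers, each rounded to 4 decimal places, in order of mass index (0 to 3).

Step 0: x=[3.0000 5.0000 7.0000 14.0000] v=[0.0000 0.0000 0.0000 0.0000]
Step 1: x=[2.9200 5.0000 7.4000 13.6800] v=[-0.4000 0.0000 2.0000 -1.6000]
Step 2: x=[2.7728 5.0256 8.1104 13.0976] v=[-0.7360 0.1280 3.5520 -2.9120]
Step 3: x=[2.5840 5.1178 8.9730 12.3562] v=[-0.9440 0.4608 4.3130 -3.7069]
Step 4: x=[2.3912 5.3157 9.7978 11.5842] v=[-0.9641 0.9894 4.1242 -3.8602]
Step 5: x=[2.2410 5.6382 10.4070 10.9092] v=[-0.7508 1.6124 3.0459 -3.3748]
Step 6: x=[2.1833 6.0704 10.6749 10.4341] v=[-0.2883 2.1610 1.3393 -2.3757]
Step 7: x=[2.2619 6.5600 10.5551 10.2182] v=[0.3932 2.4480 -0.5988 -1.0794]
Step 8: x=[2.5034 7.0254 10.0888 10.2693] v=[1.2077 2.3268 -2.3316 0.2554]

Answer: 2.5034 7.0254 10.0888 10.2693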